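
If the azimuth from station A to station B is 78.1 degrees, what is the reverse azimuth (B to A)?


back azimuth = (78.1 + 180) mod 360 = 258.1 degrees

258.1 degrees


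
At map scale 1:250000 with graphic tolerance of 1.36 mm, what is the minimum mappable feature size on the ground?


ground = 1.36 mm * 250000 / 1000 = 340.0 m

340.0 m


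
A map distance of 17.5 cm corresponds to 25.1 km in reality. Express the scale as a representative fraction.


ground = 25.1 km = 2510000 cm; RF denominator = ground / map = 2510000 / 17.5 ≈ 143429; RF = 1:143429

1:143429


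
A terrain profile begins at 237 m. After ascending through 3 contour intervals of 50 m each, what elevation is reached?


elevation = 237 + 3 * 50 = 387 m

387 m


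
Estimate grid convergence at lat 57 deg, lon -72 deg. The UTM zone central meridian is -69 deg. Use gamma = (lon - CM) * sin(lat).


gamma = (-72 - -69) * sin(57) = -3 * 0.838671 = -2.516 degrees

-2.516 degrees


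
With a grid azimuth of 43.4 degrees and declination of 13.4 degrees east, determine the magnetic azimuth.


magnetic azimuth = grid azimuth - declination (east +ve)
mag_az = 43.4 - 13.4 = 30.0 degrees

30.0 degrees


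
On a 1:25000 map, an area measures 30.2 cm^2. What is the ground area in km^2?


ground_area = 30.2 * (25000/100)^2 = 1887500.0 m^2 = 1.8875 km^2 ≈ 1.888 km^2

1.888 km^2


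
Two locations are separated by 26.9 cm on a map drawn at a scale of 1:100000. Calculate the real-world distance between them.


ground = 26.9 cm * 100000 / 100 = 26900.0 m = 26.9 km

26.9 km


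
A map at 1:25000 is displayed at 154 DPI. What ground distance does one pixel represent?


pixel_cm = 2.54 / 154 ≈ 0.016494 cm
ground = pixel_cm * 25000 / 100 = 2.54 * 25000 / (154 * 100) = 63500 / 15400 ≈ 4.12 m

4.12 m


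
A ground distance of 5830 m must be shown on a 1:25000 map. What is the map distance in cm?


map_cm = 5830 * 100 / 25000 = 23.32 cm

23.32 cm


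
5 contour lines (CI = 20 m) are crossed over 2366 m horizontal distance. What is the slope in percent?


elevation change = 5 * 20 = 100 m
slope = 100 / 2366 * 100 = 4.2%

4.2%


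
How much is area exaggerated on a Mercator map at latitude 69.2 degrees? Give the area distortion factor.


area_distortion = 1/cos^2(69.2) = 7.93

7.93


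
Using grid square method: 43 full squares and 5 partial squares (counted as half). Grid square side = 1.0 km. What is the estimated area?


effective squares = 43 + 5 * 0.5 = 45.5
area = 45.5 * 1.0 = 45.5 km^2

45.5 km^2


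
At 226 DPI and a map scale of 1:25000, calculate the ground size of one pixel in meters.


pixel_cm = 2.54 / 226 ≈ 0.011239 cm
ground = pixel_cm * 25000 / 100 = 2.54 * 25000 / (226 * 100) = 63500 / 22600 ≈ 2.81 m

2.81 m


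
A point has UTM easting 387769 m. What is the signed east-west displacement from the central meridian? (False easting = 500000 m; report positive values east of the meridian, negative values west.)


displacement = 387769 - 500000 = -112231 m

-112231 m


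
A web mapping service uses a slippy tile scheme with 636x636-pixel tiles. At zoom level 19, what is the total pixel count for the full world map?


tiles per axis = 2^19 = 524288
total tiles = 524288^2 = 274877906944
pixels per axis = 524288 * 636 = 333447168
total pixels = 333447168^2 = 111187013847220224

111187013847220224 pixels


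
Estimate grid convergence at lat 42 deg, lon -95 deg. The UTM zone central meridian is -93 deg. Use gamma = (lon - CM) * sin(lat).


gamma = (-95 - -93) * sin(42) = -2 * 0.669131 = -1.338 degrees

-1.338 degrees


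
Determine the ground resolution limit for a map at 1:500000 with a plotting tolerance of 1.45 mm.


ground = 1.45 mm * 500000 / 1000 = 725.0 m

725.0 m


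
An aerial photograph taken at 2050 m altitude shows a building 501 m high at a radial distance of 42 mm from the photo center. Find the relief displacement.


d = h * r / H = 501 * 42 / 2050 = 10.26 mm

10.26 mm


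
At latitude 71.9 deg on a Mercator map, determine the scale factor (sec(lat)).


SF = 1 / cos(71.9) = 1 / 0.310676 = 3.219

3.219


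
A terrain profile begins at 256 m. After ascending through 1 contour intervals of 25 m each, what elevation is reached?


elevation = 256 + 1 * 25 = 281 m

281 m


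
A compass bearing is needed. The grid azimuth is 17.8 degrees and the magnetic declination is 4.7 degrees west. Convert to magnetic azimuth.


magnetic azimuth = grid azimuth - declination (east +ve)
mag_az = 17.8 - -4.7 = 22.5 degrees

22.5 degrees


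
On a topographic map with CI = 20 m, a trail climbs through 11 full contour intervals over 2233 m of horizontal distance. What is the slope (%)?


elevation change = 11 * 20 = 220 m
slope = 220 / 2233 * 100 = 9.9%

9.9%


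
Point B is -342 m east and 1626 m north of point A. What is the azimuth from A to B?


az = atan2(-342, 1626) = -11.9 deg
adjusted to 0-360: 348.1 degrees

348.1 degrees


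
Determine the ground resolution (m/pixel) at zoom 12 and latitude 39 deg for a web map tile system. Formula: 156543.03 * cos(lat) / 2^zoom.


res = 156543.03 * cos(39) / 2^12 = 156543.03 * 0.77714596 / 4096 = 29.7 m/pixel

29.7 m/pixel


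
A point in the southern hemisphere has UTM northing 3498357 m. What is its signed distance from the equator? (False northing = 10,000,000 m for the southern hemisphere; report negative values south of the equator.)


For southern: actual = 3498357 - 10000000 = -6501643 m

-6501643 m


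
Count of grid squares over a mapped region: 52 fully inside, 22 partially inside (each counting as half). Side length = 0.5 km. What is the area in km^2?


effective squares = 52 + 22 * 0.5 = 63.0
area = 63.0 * 0.25 = 15.75 km^2

15.75 km^2


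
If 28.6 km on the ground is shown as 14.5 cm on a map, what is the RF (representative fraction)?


ground = 28.6 km = 2860000 cm; RF denominator = ground / map = 2860000 / 14.5 ≈ 197241; RF = 1:197241

1:197241


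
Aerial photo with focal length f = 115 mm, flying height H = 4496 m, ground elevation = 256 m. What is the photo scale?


scale = f / (H - h) = 115 mm / 4240 m = 115 / 4240000 = 1:36870

1:36870


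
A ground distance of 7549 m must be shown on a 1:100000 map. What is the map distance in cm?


map_cm = 7549 * 100 / 100000 = 7.549 cm ≈ 7.55 cm

7.55 cm


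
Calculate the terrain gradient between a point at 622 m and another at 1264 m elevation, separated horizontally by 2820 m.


gradient = (1264 - 622) / 2820 = 642 / 2820 = 0.2277

0.2277


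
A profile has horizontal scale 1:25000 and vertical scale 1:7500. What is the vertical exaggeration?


VE = horizontal_scale / vertical_scale = 25000 / 7500 ≈ 3.3

3.3x


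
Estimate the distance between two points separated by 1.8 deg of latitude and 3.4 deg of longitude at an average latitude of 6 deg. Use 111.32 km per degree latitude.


dlat_km = 1.8 * 111.32 = 200.376
dlon_km = 3.4 * 111.32 * cos(6) ≈ 376.415
dist = sqrt(200.376^2 + 376.415^2) ≈ 426.4 km

426.4 km


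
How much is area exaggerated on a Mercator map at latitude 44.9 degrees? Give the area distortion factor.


area_distortion = 1/cos^2(44.9) = 1.993

1.993


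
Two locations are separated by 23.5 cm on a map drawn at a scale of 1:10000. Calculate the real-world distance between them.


ground = 23.5 cm * 10000 / 100 = 2350.0 m = 2.35 km

2.35 km


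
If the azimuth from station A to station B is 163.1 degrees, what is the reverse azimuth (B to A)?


back azimuth = (163.1 + 180) mod 360 = 343.1 degrees

343.1 degrees


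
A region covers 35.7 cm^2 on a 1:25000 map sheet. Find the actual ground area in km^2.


ground_area = 35.7 * (25000/100)^2 = 2231250.0 m^2 = 2.23125 km^2 ≈ 2.231 km^2

2.231 km^2


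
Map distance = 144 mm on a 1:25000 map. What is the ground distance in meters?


ground = 144 mm * 25000 / 1000 = 3600.0 m

3600.0 m


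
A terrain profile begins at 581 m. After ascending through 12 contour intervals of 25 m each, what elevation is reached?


elevation = 581 + 12 * 25 = 881 m

881 m


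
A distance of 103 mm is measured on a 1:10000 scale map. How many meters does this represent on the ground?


ground = 103 mm * 10000 / 1000 = 1030.0 m

1030.0 m


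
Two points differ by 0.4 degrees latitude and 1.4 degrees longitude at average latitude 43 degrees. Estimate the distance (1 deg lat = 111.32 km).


dlat_km = 0.4 * 111.32 = 44.528
dlon_km = 1.4 * 111.32 * cos(43) ≈ 113.98
dist = sqrt(44.528^2 + 113.98^2) ≈ 122.4 km

122.4 km


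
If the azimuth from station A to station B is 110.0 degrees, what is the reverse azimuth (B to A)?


back azimuth = (110.0 + 180) mod 360 = 290.0 degrees

290.0 degrees


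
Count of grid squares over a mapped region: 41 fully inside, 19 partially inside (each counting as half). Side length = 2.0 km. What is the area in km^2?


effective squares = 41 + 19 * 0.5 = 50.5
area = 50.5 * 4.0 = 202.0 km^2

202.0 km^2


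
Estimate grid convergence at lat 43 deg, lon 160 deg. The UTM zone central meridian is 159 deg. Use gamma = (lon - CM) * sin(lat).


gamma = (160 - 159) * sin(43) = 1 * 0.681998 = 0.682 degrees

0.682 degrees


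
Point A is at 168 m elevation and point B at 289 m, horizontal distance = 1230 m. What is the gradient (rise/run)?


gradient = (289 - 168) / 1230 = 121 / 1230 = 0.0984

0.0984


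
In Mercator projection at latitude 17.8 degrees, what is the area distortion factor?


area_distortion = 1/cos^2(17.8) = 1.103

1.103


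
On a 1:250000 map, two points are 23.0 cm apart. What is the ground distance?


ground = 23.0 cm * 250000 / 100 = 57500.0 m = 57.5 km

57.5 km


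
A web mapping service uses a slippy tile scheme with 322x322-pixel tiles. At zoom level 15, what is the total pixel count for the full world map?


tiles per axis = 2^15 = 32768
total tiles = 32768^2 = 1073741824
pixels per axis = 32768 * 322 = 10551296
total pixels = 10551296^2 = 111329847279616

111329847279616 pixels


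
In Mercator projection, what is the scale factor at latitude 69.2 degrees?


SF = 1 / cos(69.2) = 1 / 0.355107 = 2.816

2.816


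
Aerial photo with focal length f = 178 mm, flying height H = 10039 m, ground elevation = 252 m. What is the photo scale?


scale = f / (H - h) = 178 mm / 9787 m = 178 / 9787000 = 1:54983

1:54983


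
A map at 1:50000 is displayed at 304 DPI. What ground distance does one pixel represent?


pixel_cm = 2.54 / 304 ≈ 0.008355 cm
ground = pixel_cm * 50000 / 100 = 2.54 * 50000 / (304 * 100) = 127000 / 30400 ≈ 4.18 m

4.18 m


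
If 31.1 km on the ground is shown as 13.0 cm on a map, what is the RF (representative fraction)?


ground = 31.1 km = 3110000 cm; RF denominator = ground / map = 3110000 / 13.0 ≈ 239231; RF = 1:239231

1:239231


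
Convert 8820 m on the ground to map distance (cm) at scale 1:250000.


map_cm = 8820 * 100 / 250000 = 3.528 cm ≈ 3.53 cm

3.53 cm


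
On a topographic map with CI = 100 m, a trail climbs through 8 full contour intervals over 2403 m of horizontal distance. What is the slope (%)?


elevation change = 8 * 100 = 800 m
slope = 800 / 2403 * 100 = 33.3%

33.3%


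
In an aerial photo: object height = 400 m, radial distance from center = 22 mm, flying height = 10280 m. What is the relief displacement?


d = h * r / H = 400 * 22 / 10280 = 0.86 mm

0.86 mm


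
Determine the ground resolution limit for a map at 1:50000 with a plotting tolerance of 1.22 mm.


ground = 1.22 mm * 50000 / 1000 = 61.0 m

61.0 m


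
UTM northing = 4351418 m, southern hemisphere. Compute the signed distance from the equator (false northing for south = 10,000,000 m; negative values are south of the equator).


For southern: actual = 4351418 - 10000000 = -5648582 m

-5648582 m


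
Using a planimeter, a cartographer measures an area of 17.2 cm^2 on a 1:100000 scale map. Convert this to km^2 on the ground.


ground_area = 17.2 * (100000/100)^2 = 17200000.0 m^2 = 17.2 km^2

17.2 km^2


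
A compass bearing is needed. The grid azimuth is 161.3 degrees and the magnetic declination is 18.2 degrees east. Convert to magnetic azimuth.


magnetic azimuth = grid azimuth - declination (east +ve)
mag_az = 161.3 - 18.2 = 143.1 degrees

143.1 degrees


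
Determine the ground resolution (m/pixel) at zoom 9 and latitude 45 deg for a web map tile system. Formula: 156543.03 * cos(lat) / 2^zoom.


res = 156543.03 * cos(45) / 2^9 = 156543.03 * 0.70710678 / 512 = 216.2 m/pixel

216.2 m/pixel


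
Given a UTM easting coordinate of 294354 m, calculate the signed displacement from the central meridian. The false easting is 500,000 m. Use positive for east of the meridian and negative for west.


displacement = 294354 - 500000 = -205646 m

-205646 m


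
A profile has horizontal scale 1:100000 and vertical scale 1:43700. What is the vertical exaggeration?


VE = horizontal_scale / vertical_scale = 100000 / 43700 ≈ 2.3

2.3x


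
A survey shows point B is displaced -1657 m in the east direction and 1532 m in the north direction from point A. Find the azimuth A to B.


az = atan2(-1657, 1532) = -47.2 deg
adjusted to 0-360: 312.8 degrees

312.8 degrees


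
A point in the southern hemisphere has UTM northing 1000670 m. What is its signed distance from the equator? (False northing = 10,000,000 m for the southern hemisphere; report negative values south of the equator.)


For southern: actual = 1000670 - 10000000 = -8999330 m

-8999330 m


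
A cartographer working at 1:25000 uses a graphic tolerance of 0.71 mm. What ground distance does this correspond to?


ground = 0.71 mm * 25000 / 1000 = 17.75 m

17.75 m


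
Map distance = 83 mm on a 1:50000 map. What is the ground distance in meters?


ground = 83 mm * 50000 / 1000 = 4150.0 m

4150.0 m


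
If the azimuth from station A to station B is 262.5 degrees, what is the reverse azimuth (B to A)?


back azimuth = (262.5 + 180) mod 360 = 82.5 degrees

82.5 degrees


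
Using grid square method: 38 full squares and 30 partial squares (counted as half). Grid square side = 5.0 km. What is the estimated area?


effective squares = 38 + 30 * 0.5 = 53.0
area = 53.0 * 25.0 = 1325.0 km^2

1325.0 km^2


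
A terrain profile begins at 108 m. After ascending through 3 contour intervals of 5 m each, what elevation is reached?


elevation = 108 + 3 * 5 = 123 m

123 m


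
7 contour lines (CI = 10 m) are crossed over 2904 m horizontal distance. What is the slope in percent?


elevation change = 7 * 10 = 70 m
slope = 70 / 2904 * 100 = 2.4%

2.4%


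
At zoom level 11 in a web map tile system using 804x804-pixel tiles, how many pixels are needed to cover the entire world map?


tiles per axis = 2^11 = 2048
total tiles = 2048^2 = 4194304
pixels per axis = 2048 * 804 = 1646592
total pixels = 1646592^2 = 2711265214464

2711265214464 pixels


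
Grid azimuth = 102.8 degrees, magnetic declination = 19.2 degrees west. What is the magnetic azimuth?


magnetic azimuth = grid azimuth - declination (east +ve)
mag_az = 102.8 - -19.2 = 122.0 degrees

122.0 degrees


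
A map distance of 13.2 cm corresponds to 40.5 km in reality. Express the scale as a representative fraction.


ground = 40.5 km = 4050000 cm; RF denominator = ground / map = 4050000 / 13.2 ≈ 306818; RF = 1:306818

1:306818


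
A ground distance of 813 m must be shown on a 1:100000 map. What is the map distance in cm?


map_cm = 813 * 100 / 100000 = 0.813 cm ≈ 0.81 cm

0.81 cm


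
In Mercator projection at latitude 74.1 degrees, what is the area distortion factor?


area_distortion = 1/cos^2(74.1) = 13.324

13.324


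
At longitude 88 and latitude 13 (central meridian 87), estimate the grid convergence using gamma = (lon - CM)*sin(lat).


gamma = (88 - 87) * sin(13) = 1 * 0.224951 = 0.225 degrees

0.225 degrees


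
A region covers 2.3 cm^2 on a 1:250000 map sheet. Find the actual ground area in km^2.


ground_area = 2.3 * (250000/100)^2 = 14375000.0 m^2 = 14.375 km^2

14.375 km^2


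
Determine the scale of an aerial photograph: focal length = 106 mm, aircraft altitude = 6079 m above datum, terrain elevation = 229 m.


scale = f / (H - h) = 106 mm / 5850 m = 106 / 5850000 = 1:55189

1:55189


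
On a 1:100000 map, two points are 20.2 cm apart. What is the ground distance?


ground = 20.2 cm * 100000 / 100 = 20200.0 m = 20.2 km

20.2 km


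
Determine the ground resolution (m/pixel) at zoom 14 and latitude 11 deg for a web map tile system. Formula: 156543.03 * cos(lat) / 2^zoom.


res = 156543.03 * cos(11) / 2^14 = 156543.03 * 0.98162718 / 16384 = 9.38 m/pixel

9.38 m/pixel


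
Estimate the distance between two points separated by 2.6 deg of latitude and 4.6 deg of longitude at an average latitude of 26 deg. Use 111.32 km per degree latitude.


dlat_km = 2.6 * 111.32 = 289.432
dlon_km = 4.6 * 111.32 * cos(26) ≈ 460.247
dist = sqrt(289.432^2 + 460.247^2) ≈ 543.7 km

543.7 km


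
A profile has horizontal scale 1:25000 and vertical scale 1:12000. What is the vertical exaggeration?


VE = horizontal_scale / vertical_scale = 25000 / 12000 ≈ 2.1

2.1x


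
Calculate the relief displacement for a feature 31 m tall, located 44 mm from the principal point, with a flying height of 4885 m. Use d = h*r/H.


d = h * r / H = 31 * 44 / 4885 = 0.28 mm

0.28 mm


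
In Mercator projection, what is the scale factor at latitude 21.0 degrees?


SF = 1 / cos(21.0) = 1 / 0.93358 = 1.071

1.071


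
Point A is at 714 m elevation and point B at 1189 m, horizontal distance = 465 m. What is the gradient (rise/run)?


gradient = (1189 - 714) / 465 = 475 / 465 = 1.0215

1.0215


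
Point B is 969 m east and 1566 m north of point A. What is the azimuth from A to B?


az = atan2(969, 1566) = 31.7 deg
adjusted to 0-360: 31.7 degrees

31.7 degrees


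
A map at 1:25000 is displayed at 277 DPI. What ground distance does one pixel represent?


pixel_cm = 2.54 / 277 ≈ 0.00917 cm
ground = pixel_cm * 25000 / 100 = 2.54 * 25000 / (277 * 100) = 63500 / 27700 ≈ 2.29 m

2.29 m


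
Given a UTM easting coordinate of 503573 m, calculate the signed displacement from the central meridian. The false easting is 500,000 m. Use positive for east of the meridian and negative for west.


displacement = 503573 - 500000 = 3573 m

3573 m


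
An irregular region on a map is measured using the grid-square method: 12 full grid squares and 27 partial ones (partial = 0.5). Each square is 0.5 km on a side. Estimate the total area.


effective squares = 12 + 27 * 0.5 = 25.5
area = 25.5 * 0.25 = 6.375 km^2

6.375 km^2


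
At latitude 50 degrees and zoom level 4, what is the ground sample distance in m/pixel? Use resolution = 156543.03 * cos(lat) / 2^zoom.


res = 156543.03 * cos(50) / 2^4 = 156543.03 * 0.64278761 / 16 = 6289.0 m/pixel

6289.0 m/pixel


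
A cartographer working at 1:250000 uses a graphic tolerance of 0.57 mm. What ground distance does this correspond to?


ground = 0.57 mm * 250000 / 1000 = 142.5 m

142.5 m


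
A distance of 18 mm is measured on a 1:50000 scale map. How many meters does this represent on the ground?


ground = 18 mm * 50000 / 1000 = 900.0 m

900.0 m


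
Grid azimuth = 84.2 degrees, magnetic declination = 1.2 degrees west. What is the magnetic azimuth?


magnetic azimuth = grid azimuth - declination (east +ve)
mag_az = 84.2 - -1.2 = 85.4 degrees

85.4 degrees


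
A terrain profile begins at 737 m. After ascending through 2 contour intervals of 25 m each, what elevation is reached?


elevation = 737 + 2 * 25 = 787 m

787 m


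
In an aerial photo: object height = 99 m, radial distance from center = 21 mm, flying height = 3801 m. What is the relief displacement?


d = h * r / H = 99 * 21 / 3801 = 0.55 mm

0.55 mm


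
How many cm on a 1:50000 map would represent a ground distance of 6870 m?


map_cm = 6870 * 100 / 50000 = 13.74 cm

13.74 cm


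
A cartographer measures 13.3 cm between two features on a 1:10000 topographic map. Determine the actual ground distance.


ground = 13.3 cm * 10000 / 100 = 1330.0 m = 1.33 km

1.33 km


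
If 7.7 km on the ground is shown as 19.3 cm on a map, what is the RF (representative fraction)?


ground = 7.7 km = 770000 cm; RF denominator = ground / map = 770000 / 19.3 ≈ 39896; RF = 1:39896

1:39896


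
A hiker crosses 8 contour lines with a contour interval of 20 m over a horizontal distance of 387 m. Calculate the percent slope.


elevation change = 8 * 20 = 160 m
slope = 160 / 387 * 100 = 41.3%

41.3%


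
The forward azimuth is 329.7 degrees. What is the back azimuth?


back azimuth = (329.7 + 180) mod 360 = 149.7 degrees

149.7 degrees


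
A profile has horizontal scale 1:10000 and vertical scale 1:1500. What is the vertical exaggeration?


VE = horizontal_scale / vertical_scale = 10000 / 1500 ≈ 6.7

6.7x


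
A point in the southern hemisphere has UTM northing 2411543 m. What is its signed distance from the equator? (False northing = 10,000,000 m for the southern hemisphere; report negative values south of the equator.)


For southern: actual = 2411543 - 10000000 = -7588457 m

-7588457 m


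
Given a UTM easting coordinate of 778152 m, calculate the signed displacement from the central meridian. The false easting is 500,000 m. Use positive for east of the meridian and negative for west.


displacement = 778152 - 500000 = 278152 m

278152 m


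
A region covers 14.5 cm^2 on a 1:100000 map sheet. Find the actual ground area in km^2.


ground_area = 14.5 * (100000/100)^2 = 14500000.0 m^2 = 14.5 km^2

14.5 km^2


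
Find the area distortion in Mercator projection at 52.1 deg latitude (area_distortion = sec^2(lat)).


area_distortion = 1/cos^2(52.1) = 2.65

2.65


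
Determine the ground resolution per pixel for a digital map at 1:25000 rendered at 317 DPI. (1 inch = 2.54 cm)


pixel_cm = 2.54 / 317 ≈ 0.008013 cm
ground = pixel_cm * 25000 / 100 = 2.54 * 25000 / (317 * 100) = 63500 / 31700 ≈ 2.0 m

2.0 m


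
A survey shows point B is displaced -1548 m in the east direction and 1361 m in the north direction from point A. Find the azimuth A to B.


az = atan2(-1548, 1361) = -48.7 deg
adjusted to 0-360: 311.3 degrees

311.3 degrees


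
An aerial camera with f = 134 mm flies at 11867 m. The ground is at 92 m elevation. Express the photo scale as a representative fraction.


scale = f / (H - h) = 134 mm / 11775 m = 134 / 11775000 = 1:87873

1:87873


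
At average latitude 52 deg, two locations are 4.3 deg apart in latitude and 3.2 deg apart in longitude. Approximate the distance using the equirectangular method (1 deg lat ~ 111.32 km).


dlat_km = 4.3 * 111.32 = 478.676
dlon_km = 3.2 * 111.32 * cos(52) ≈ 219.313
dist = sqrt(478.676^2 + 219.313^2) ≈ 526.5 km

526.5 km


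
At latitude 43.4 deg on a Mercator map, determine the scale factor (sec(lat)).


SF = 1 / cos(43.4) = 1 / 0.726575 = 1.376

1.376


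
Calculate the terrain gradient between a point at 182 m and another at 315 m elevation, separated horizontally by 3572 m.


gradient = (315 - 182) / 3572 = 133 / 3572 = 0.0372

0.0372


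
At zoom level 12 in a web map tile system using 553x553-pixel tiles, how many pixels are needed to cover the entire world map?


tiles per axis = 2^12 = 4096
total tiles = 4096^2 = 16777216
pixels per axis = 4096 * 553 = 2265088
total pixels = 2265088^2 = 5130623647744

5130623647744 pixels


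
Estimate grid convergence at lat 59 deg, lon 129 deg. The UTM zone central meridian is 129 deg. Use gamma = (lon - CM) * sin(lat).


gamma = (129 - 129) * sin(59) = 0 * 0.857167 = 0.0 degrees

0.0 degrees


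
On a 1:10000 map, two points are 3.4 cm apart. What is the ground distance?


ground = 3.4 cm * 10000 / 100 = 340.0 m

340.0 m


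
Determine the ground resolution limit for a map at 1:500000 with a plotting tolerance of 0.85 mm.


ground = 0.85 mm * 500000 / 1000 = 425.0 m

425.0 m


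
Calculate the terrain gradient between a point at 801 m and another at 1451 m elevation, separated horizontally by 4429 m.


gradient = (1451 - 801) / 4429 = 650 / 4429 = 0.1468

0.1468


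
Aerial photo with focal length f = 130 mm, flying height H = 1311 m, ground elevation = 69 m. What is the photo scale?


scale = f / (H - h) = 130 mm / 1242 m = 130 / 1242000 = 1:9554

1:9554


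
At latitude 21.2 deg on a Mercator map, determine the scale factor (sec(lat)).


SF = 1 / cos(21.2) = 1 / 0.932324 = 1.073

1.073


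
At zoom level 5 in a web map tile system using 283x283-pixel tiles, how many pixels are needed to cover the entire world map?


tiles per axis = 2^5 = 32
total tiles = 32^2 = 1024
pixels per axis = 32 * 283 = 9056
total pixels = 9056^2 = 82011136

82011136 pixels


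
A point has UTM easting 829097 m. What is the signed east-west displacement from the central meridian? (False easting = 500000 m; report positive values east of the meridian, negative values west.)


displacement = 829097 - 500000 = 329097 m

329097 m


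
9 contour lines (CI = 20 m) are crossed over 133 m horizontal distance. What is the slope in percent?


elevation change = 9 * 20 = 180 m
slope = 180 / 133 * 100 = 135.3%

135.3%


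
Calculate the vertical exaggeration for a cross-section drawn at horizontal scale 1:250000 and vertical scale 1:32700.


VE = horizontal_scale / vertical_scale = 250000 / 32700 ≈ 7.6

7.6x


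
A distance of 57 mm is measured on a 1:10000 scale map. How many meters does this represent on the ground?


ground = 57 mm * 10000 / 1000 = 570.0 m

570.0 m


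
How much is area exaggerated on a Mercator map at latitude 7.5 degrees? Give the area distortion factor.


area_distortion = 1/cos^2(7.5) = 1.017

1.017


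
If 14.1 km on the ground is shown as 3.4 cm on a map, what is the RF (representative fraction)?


ground = 14.1 km = 1410000 cm; RF denominator = ground / map = 1410000 / 3.4 ≈ 414706; RF = 1:414706

1:414706


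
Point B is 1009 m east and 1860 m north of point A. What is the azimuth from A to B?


az = atan2(1009, 1860) = 28.5 deg
adjusted to 0-360: 28.5 degrees

28.5 degrees


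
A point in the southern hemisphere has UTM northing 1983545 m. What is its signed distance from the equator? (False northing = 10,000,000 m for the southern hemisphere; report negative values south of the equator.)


For southern: actual = 1983545 - 10000000 = -8016455 m

-8016455 m


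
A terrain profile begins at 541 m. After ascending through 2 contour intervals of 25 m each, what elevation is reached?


elevation = 541 + 2 * 25 = 591 m

591 m


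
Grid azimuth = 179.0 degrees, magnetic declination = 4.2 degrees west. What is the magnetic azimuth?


magnetic azimuth = grid azimuth - declination (east +ve)
mag_az = 179.0 - -4.2 = 183.2 degrees

183.2 degrees


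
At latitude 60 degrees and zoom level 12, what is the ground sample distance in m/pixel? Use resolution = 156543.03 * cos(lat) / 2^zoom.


res = 156543.03 * cos(60) / 2^12 = 156543.03 * 0.5 / 4096 = 19.11 m/pixel

19.11 m/pixel


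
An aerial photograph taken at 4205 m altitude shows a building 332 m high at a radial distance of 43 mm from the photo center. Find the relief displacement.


d = h * r / H = 332 * 43 / 4205 = 3.4 mm

3.4 mm


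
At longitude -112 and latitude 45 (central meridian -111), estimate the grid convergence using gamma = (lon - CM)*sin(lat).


gamma = (-112 - -111) * sin(45) = -1 * 0.707107 = -0.707 degrees

-0.707 degrees


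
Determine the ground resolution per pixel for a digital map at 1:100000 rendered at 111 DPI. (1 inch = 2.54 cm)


pixel_cm = 2.54 / 111 ≈ 0.022883 cm
ground = pixel_cm * 100000 / 100 = 2.54 * 100000 / (111 * 100) = 254000 / 11100 ≈ 22.88 m

22.88 m


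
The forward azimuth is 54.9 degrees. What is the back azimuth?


back azimuth = (54.9 + 180) mod 360 = 234.9 degrees

234.9 degrees


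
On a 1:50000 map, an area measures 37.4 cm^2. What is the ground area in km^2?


ground_area = 37.4 * (50000/100)^2 = 9350000.0 m^2 = 9.35 km^2

9.35 km^2


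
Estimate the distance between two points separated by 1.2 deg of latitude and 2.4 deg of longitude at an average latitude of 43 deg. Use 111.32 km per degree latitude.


dlat_km = 1.2 * 111.32 = 133.584
dlon_km = 2.4 * 111.32 * cos(43) ≈ 195.394
dist = sqrt(133.584^2 + 195.394^2) ≈ 236.7 km

236.7 km


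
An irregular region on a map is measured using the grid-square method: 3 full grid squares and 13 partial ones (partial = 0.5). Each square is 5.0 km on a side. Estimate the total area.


effective squares = 3 + 13 * 0.5 = 9.5
area = 9.5 * 25.0 = 237.5 km^2

237.5 km^2


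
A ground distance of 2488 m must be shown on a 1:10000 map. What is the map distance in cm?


map_cm = 2488 * 100 / 10000 = 24.88 cm

24.88 cm


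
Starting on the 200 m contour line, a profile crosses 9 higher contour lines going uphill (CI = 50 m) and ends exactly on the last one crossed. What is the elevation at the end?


elevation = 200 + 9 * 50 = 650 m

650 m


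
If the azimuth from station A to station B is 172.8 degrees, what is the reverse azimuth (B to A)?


back azimuth = (172.8 + 180) mod 360 = 352.8 degrees

352.8 degrees


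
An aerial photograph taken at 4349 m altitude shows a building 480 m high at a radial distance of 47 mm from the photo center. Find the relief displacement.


d = h * r / H = 480 * 47 / 4349 = 5.19 mm

5.19 mm


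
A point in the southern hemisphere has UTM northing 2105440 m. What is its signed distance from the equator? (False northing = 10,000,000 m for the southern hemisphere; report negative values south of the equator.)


For southern: actual = 2105440 - 10000000 = -7894560 m

-7894560 m


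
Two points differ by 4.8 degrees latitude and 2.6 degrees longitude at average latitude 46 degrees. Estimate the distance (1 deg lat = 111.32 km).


dlat_km = 4.8 * 111.32 = 534.336
dlon_km = 2.6 * 111.32 * cos(46) ≈ 201.056
dist = sqrt(534.336^2 + 201.056^2) ≈ 570.9 km

570.9 km


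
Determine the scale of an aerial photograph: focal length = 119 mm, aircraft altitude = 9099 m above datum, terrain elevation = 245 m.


scale = f / (H - h) = 119 mm / 8854 m = 119 / 8854000 = 1:74403

1:74403


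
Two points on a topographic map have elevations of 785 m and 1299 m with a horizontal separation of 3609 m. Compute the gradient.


gradient = (1299 - 785) / 3609 = 514 / 3609 = 0.1424

0.1424


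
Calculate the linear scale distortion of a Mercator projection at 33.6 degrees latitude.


SF = 1 / cos(33.6) = 1 / 0.832921 = 1.201

1.201


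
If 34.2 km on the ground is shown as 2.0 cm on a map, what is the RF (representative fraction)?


ground = 34.2 km = 3420000 cm; RF denominator = ground / map = 3420000 / 2.0 = 1710000; RF = 1:1710000

1:1710000


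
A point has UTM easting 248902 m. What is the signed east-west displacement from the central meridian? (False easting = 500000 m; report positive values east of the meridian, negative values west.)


displacement = 248902 - 500000 = -251098 m

-251098 m


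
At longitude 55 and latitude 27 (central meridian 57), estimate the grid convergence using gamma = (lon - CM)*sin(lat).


gamma = (55 - 57) * sin(27) = -2 * 0.45399 = -0.908 degrees

-0.908 degrees


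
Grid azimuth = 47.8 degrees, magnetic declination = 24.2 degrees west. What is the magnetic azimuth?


magnetic azimuth = grid azimuth - declination (east +ve)
mag_az = 47.8 - -24.2 = 72.0 degrees

72.0 degrees


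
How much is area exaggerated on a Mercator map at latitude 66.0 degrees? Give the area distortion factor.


area_distortion = 1/cos^2(66.0) = 6.045

6.045


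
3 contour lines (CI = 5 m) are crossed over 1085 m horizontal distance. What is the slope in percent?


elevation change = 3 * 5 = 15 m
slope = 15 / 1085 * 100 = 1.4%

1.4%


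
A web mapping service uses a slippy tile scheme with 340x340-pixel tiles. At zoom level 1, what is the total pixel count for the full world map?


tiles per axis = 2^1 = 2
total tiles = 2^2 = 4
pixels per axis = 2 * 340 = 680
total pixels = 680^2 = 462400

462400 pixels


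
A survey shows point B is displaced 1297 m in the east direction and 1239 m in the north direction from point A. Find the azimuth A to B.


az = atan2(1297, 1239) = 46.3 deg
adjusted to 0-360: 46.3 degrees

46.3 degrees


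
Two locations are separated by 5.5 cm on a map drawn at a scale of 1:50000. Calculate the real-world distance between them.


ground = 5.5 cm * 50000 / 100 = 2750.0 m = 2.75 km

2.75 km


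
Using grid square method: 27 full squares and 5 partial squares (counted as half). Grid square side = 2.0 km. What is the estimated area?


effective squares = 27 + 5 * 0.5 = 29.5
area = 29.5 * 4.0 = 118.0 km^2

118.0 km^2


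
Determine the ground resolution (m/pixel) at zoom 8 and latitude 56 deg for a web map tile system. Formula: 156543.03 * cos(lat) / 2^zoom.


res = 156543.03 * cos(56) / 2^8 = 156543.03 * 0.5591929 / 256 = 341.94 m/pixel

341.94 m/pixel


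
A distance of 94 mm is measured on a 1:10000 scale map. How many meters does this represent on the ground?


ground = 94 mm * 10000 / 1000 = 940.0 m

940.0 m


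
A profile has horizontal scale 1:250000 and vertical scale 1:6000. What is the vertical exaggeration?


VE = horizontal_scale / vertical_scale = 250000 / 6000 ≈ 41.7

41.7x


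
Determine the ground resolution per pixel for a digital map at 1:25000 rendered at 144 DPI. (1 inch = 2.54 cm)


pixel_cm = 2.54 / 144 ≈ 0.017639 cm
ground = pixel_cm * 25000 / 100 = 2.54 * 25000 / (144 * 100) = 63500 / 14400 ≈ 4.41 m

4.41 m


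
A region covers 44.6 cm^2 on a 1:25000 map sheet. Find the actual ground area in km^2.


ground_area = 44.6 * (25000/100)^2 = 2787500.0 m^2 = 2.7875 km^2 ≈ 2.788 km^2

2.788 km^2


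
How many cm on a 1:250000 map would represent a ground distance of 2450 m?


map_cm = 2450 * 100 / 250000 = 0.98 cm

0.98 cm


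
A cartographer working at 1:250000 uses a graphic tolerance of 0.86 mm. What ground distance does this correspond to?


ground = 0.86 mm * 250000 / 1000 = 215.0 m

215.0 m


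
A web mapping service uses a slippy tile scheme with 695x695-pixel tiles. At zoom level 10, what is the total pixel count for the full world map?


tiles per axis = 2^10 = 1024
total tiles = 1024^2 = 1048576
pixels per axis = 1024 * 695 = 711680
total pixels = 711680^2 = 506488422400

506488422400 pixels


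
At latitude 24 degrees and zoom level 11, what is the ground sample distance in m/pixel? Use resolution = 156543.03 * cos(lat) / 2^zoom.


res = 156543.03 * cos(24) / 2^11 = 156543.03 * 0.91354546 / 2048 = 69.83 m/pixel

69.83 m/pixel


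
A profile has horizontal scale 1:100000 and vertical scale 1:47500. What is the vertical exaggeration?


VE = horizontal_scale / vertical_scale = 100000 / 47500 ≈ 2.1

2.1x


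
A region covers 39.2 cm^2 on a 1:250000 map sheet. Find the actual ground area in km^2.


ground_area = 39.2 * (250000/100)^2 = 245000000.0 m^2 = 245.0 km^2

245.0 km^2


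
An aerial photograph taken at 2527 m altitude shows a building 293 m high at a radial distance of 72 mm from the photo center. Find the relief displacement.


d = h * r / H = 293 * 72 / 2527 = 8.35 mm

8.35 mm


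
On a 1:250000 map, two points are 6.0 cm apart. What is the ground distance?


ground = 6.0 cm * 250000 / 100 = 15000.0 m = 15.0 km

15.0 km


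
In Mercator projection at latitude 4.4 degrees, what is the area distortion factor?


area_distortion = 1/cos^2(4.4) = 1.006

1.006


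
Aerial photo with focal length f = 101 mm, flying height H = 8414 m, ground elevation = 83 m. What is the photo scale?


scale = f / (H - h) = 101 mm / 8331 m = 101 / 8331000 = 1:82485

1:82485


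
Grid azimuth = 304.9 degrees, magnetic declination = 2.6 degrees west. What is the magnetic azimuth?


magnetic azimuth = grid azimuth - declination (east +ve)
mag_az = 304.9 - -2.6 = 307.5 degrees

307.5 degrees


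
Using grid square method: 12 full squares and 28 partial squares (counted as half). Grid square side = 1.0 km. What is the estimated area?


effective squares = 12 + 28 * 0.5 = 26.0
area = 26.0 * 1.0 = 26.0 km^2

26.0 km^2


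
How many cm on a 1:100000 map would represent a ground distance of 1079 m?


map_cm = 1079 * 100 / 100000 = 1.079 cm ≈ 1.08 cm

1.08 cm


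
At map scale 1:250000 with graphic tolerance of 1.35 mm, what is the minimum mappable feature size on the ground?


ground = 1.35 mm * 250000 / 1000 = 337.5 m

337.5 m


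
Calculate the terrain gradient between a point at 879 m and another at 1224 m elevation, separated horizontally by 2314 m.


gradient = (1224 - 879) / 2314 = 345 / 2314 = 0.1491

0.1491


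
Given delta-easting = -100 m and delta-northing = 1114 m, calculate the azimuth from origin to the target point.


az = atan2(-100, 1114) = -5.1 deg
adjusted to 0-360: 354.9 degrees

354.9 degrees


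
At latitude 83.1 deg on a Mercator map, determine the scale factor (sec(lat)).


SF = 1 / cos(83.1) = 1 / 0.120137 = 8.324

8.324


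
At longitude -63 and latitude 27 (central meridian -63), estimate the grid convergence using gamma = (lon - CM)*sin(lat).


gamma = (-63 - -63) * sin(27) = 0 * 0.45399 = 0.0 degrees

0.0 degrees


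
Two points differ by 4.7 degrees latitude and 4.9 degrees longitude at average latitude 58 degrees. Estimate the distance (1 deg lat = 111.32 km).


dlat_km = 4.7 * 111.32 = 523.204
dlon_km = 4.9 * 111.32 * cos(58) ≈ 289.054
dist = sqrt(523.204^2 + 289.054^2) ≈ 597.7 km

597.7 km


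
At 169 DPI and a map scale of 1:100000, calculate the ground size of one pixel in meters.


pixel_cm = 2.54 / 169 ≈ 0.01503 cm
ground = pixel_cm * 100000 / 100 = 2.54 * 100000 / (169 * 100) = 254000 / 16900 ≈ 15.03 m

15.03 m


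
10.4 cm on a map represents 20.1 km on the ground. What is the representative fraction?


ground = 20.1 km = 2010000 cm; RF denominator = ground / map = 2010000 / 10.4 ≈ 193269; RF = 1:193269

1:193269


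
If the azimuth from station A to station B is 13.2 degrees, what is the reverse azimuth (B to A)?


back azimuth = (13.2 + 180) mod 360 = 193.2 degrees

193.2 degrees


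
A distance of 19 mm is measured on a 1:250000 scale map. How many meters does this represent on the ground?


ground = 19 mm * 250000 / 1000 = 4750.0 m

4750.0 m


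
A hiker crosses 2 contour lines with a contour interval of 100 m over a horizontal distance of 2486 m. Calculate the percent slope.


elevation change = 2 * 100 = 200 m
slope = 200 / 2486 * 100 = 8.0%

8.0%


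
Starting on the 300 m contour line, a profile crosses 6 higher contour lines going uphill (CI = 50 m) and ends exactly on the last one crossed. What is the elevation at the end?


elevation = 300 + 6 * 50 = 600 m

600 m


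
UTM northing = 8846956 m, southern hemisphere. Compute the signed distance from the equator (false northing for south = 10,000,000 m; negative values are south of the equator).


For southern: actual = 8846956 - 10000000 = -1153044 m

-1153044 m


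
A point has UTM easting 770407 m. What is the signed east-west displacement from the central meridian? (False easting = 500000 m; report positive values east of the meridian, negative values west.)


displacement = 770407 - 500000 = 270407 m

270407 m
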